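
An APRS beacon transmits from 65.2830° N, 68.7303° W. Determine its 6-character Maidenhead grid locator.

FP55pg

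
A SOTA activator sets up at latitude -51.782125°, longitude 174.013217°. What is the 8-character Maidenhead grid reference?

Offset from 180°W / 90°S: lon 354.01322°, lat 38.21787°.
Field: lon ⌊354.01322/20⌋ = 17 → R; lat ⌊38.21787/10⌋ = 3 → D.
Square: lon ⌊14.01322/2⌋ = 7; lat ⌊8.21787/1⌋ = 8.
Subsquare: lon ⌊0.01322/0.0833333⌋ = 0 → a; lat ⌊0.21787/0.0416667⌋ = 5 → f.
Extended square: lon ⌊0.01322/0.00833333⌋ = 1; lat ⌊0.00954/0.00416667⌋ = 2.

RD78af12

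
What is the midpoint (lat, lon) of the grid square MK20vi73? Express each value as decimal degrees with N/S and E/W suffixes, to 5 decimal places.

10.34792° N, 65.81250° E

Field M=12, K=10: +12·20° lon, +10·10° lat → SW at lon 60°, lat 10°.
Square 2, 0: +2·2° lon, +0·1° lat → SW at lon 64°, lat 10°.
Subsquare v=21, i=8: +21·0.0833333° lon, +8·0.0416667° lat → SW at lon 65.75°, lat 10.3333°.
Extended square 7, 3: +7·0.00833333° lon, +3·0.00416667° lat → SW at lon 65.8083°, lat 10.3458°.
Cell spans 0.00833333° lon × 0.00416667° lat. Centre is SW corner plus half of each.
latitude 10.34792° N, longitude 65.81250° E.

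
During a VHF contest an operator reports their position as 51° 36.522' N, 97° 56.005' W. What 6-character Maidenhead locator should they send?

EO11ao

Offset from 180°W / 90°S: lon 82.0666°, lat 141.6087°.
Field (20°×10°, letters A–R): lon ⌊82.0666/20⌋ = 4 → E; lat ⌊141.6087/10⌋ = 14 → O.
Square (2°×1°, digits 0–9): lon ⌊2.0666/2⌋ = 1; lat ⌊1.6087/1⌋ = 1.
Subsquare (5′×2.5′, letters a–x): lon ⌊0.0666/0.0833333⌋ = 0 → a; lat ⌊0.6087/0.0416667⌋ = 14 → o.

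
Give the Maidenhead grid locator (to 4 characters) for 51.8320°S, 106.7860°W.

DD68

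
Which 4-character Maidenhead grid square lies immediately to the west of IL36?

IL26

Longitude square 3; −1 → 2.
The latitude characters are unchanged.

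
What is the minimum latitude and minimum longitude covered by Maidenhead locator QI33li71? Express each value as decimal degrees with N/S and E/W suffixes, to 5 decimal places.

6.66250° S, 146.97500° E

Field Q=16, I=8: +16·20° lon, +8·10° lat → SW at lon 140°, lat -10°.
Square 3, 3: +3·2° lon, +3·1° lat → SW at lon 146°, lat -7°.
Subsquare l=11, i=8: +11·0.0833333° lon, +8·0.0416667° lat → SW at lon 146.917°, lat -6.66667°.
Extended square 7, 1: +7·0.00833333° lon, +1·0.00416667° lat → SW at lon 146.975°, lat -6.6625°.
latitude 6.66250° S, longitude 146.97500° E.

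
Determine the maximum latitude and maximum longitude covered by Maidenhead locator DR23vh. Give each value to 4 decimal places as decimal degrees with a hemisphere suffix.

83.3333° N, 114.1667° W

Field D=3, R=17: +3·20° lon, +17·10° lat → SW at lon -120°, lat 80°.
Square 2, 3: +2·2° lon, +3·1° lat → SW at lon -116°, lat 83°.
Subsquare v=21, h=7: +21·0.0833333° lon, +7·0.0416667° lat → SW at lon -114.25°, lat 83.2917°.
Cell spans 0.0833333° lon × 0.0416667° lat. NE corner is SW corner plus one full cell.
latitude 83.3333° N, longitude 114.1667° W.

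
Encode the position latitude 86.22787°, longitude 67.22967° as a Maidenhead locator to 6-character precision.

Shift to the Maidenhead origin (180°W, 90°S): lon 247.2297, lat 176.2279.
Field: 247.2297/20 → 12 → M, 176.2279/10 → 17 → R; chars MR.
Square: 7.2297/2 → 3, 6.2279/1 → 6; chars 36.
Subsquare: 1.2297/0.0833333 → 14 → o, 0.2279/0.0416667 → 5 → f; chars of.

MR36of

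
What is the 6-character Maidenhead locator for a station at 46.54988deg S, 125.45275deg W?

CE73gk

Offset from 180°W / 90°S: lon 54.5473°, lat 43.4501°.
Field: 54.5473/20 → 2 → C, 43.4501/10 → 4 → E; chars CE.
Square: 14.5473/2 → 7, 3.4501/1 → 3; chars 73.
Subsquare: 0.5473/0.0833333 → 6 → g, 0.4501/0.0416667 → 10 → k; chars gk.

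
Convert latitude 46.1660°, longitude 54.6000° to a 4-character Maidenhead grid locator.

Offset from 180°W / 90°S: lon 234.60°, lat 136.17°.
Field (20°×10°, letters A–R): 234.60/20 → 11 → L, 136.17/10 → 13 → N; chars LN.
Square (2°×1°, digits 0–9): 14.60/2 → 7, 6.17/1 → 6; chars 76.

LN76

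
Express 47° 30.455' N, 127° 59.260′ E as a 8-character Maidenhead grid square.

PN37xm81

Shift to the Maidenhead origin (180°W, 90°S): lon 307.98767, lat 137.50758.
Field: lon ⌊307.98767/20⌋ = 15 → P; lat ⌊137.50758/10⌋ = 13 → N.
Square: lon ⌊7.98767/2⌋ = 3; lat ⌊7.50758/1⌋ = 7.
Subsquare: lon ⌊1.98767/0.0833333⌋ = 23 → x; lat ⌊0.50758/0.0416667⌋ = 12 → m.
Extended square: lon ⌊0.07100/0.00833333⌋ = 8; lat ⌊0.00758/0.00416667⌋ = 1.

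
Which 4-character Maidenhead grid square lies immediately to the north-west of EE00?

Longitude square 0; −1 → -1, wraps to 9, carry into field.
Longitude field E = 4; −1 → 3 = D.
Latitude square 0; +1 → 1.

DE91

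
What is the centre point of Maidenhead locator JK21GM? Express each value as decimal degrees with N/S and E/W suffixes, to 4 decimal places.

Field J=9, K=10: +9·20° lon, +10·10° lat → SW at lon 0°, lat 10°.
Square 2, 1: +2·2° lon, +1·1° lat → SW at lon 4°, lat 11°.
Subsquare g=6, m=12: +6·0.0833333° lon, +12·0.0416667° lat → SW at lon 4.5°, lat 11.5°.
Cell spans 0.0833333° lon × 0.0416667° lat. Centre is SW corner plus half of each.
latitude 11.5208° N, longitude 4.5417° E.

11.5208° N, 4.5417° E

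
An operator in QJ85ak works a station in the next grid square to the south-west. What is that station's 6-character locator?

Longitude subsquare a = 0; −1 → -1, wraps to 23 = x, carry into square.
Longitude square 8; −1 → 7.
Latitude subsquare k = 10; −1 → 9 = j.

QJ75xj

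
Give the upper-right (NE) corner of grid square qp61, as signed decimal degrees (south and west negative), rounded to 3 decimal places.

62.000, 154.000

Field Q=16, P=15: +16·20° lon, +15·10° lat → SW at lon 140°, lat 60°.
Square 6, 1: +6·2° lon, +1·1° lat → SW at lon 152°, lat 61°.
Cell spans 2° lon × 1° lat. NE corner is SW corner plus one full cell.
latitude 62.000, longitude 154.000.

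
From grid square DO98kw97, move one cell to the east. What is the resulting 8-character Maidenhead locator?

DO98lw07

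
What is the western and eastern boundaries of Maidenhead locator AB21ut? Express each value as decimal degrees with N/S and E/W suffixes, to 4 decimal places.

174.3333° W, 174.2500° W

Field A=0, B=1: +0·20° lon, +1·10° lat → SW at lon -180°, lat -80°.
Square 2, 1: +2·2° lon, +1·1° lat → SW at lon -176°, lat -79°.
Subsquare u=20, t=19: +20·0.0833333° lon, +19·0.0416667° lat → SW at lon -174.333°, lat -78.2083°.
Cell spans 0.0833333° lon × 0.0416667° lat.
west 174.3333° W, east 174.2500° W.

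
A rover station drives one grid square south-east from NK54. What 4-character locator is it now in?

Longitude square 5; +1 → 6.
Latitude square 4; −1 → 3.

NK63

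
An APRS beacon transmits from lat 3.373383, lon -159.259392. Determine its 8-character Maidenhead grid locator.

Offset from 180°W / 90°S: lon 20.74061°, lat 93.37338°.
Field (20°×10°, letters A–R): lon ⌊20.74061/20⌋ = 1 → B; lat ⌊93.37338/10⌋ = 9 → J.
Square (2°×1°, digits 0–9): lon ⌊0.74061/2⌋ = 0; lat ⌊3.37338/1⌋ = 3.
Subsquare (5′×2.5′, letters a–x): lon ⌊0.74061/0.0833333⌋ = 8 → i; lat ⌊0.37338/0.0416667⌋ = 8 → i.
Extended square (30″×15″, digits 0–9): lon ⌊0.07394/0.00833333⌋ = 8; lat ⌊0.04005/0.00416667⌋ = 9.

BJ03ii89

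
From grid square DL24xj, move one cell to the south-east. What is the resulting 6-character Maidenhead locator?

DL34ai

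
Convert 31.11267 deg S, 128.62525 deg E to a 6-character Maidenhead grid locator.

PF48hv

Add 180° to longitude and 90° to latitude: 308.6252, 58.8873.
Field (20°×10°, letters A–R): lon ⌊308.6252/20⌋ = 15 → P; lat ⌊58.8873/10⌋ = 5 → F.
Square (2°×1°, digits 0–9): lon ⌊8.6252/2⌋ = 4; lat ⌊8.8873/1⌋ = 8.
Subsquare (5′×2.5′, letters a–x): lon ⌊0.6252/0.0833333⌋ = 7 → h; lat ⌊0.8873/0.0416667⌋ = 21 → v.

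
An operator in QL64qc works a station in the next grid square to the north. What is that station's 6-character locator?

QL64qd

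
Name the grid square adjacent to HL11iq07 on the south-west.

HL11hq96

Longitude extended square 0; −1 → -1, wraps to 9, carry into subsquare.
Longitude subsquare i = 8; −1 → 7 = h.
Latitude extended square 7; −1 → 6.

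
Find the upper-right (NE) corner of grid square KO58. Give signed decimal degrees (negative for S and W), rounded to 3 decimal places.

Field K=10, O=14: +10·20° lon, +14·10° lat → SW at lon 20°, lat 50°.
Square 5, 8: +5·2° lon, +8·1° lat → SW at lon 30°, lat 58°.
Cell spans 2° lon × 1° lat. NE corner is SW corner plus one full cell.
latitude 59.000, longitude 32.000.

59.000, 32.000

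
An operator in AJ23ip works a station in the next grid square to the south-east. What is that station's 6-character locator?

AJ23jo

Longitude subsquare i = 8; +1 → 9 = j.
Latitude subsquare p = 15; −1 → 14 = o.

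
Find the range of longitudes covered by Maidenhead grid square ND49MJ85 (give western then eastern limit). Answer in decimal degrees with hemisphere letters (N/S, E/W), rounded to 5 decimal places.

Field N=13, D=3: +13·20° lon, +3·10° lat → SW at lon 80°, lat -60°.
Square 4, 9: +4·2° lon, +9·1° lat → SW at lon 88°, lat -51°.
Subsquare m=12, j=9: +12·0.0833333° lon, +9·0.0416667° lat → SW at lon 89°, lat -50.625°.
Extended square 8, 5: +8·0.00833333° lon, +5·0.00416667° lat → SW at lon 89.0667°, lat -50.6042°.
Cell spans 0.00833333° lon × 0.00416667° lat.
west 89.06667° E, east 89.07500° E.

89.06667° E, 89.07500° E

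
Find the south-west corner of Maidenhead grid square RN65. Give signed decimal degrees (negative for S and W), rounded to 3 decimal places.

45.000, 172.000

Field R=17, N=13: +17·20° lon, +13·10° lat → SW at lon 160°, lat 40°.
Square 6, 5: +6·2° lon, +5·1° lat → SW at lon 172°, lat 45°.
latitude 45.000, longitude 172.000.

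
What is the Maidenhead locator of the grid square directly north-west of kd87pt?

KD87ou

Longitude subsquare p = 15; −1 → 14 = o.
Latitude subsquare t = 19; +1 → 20 = u.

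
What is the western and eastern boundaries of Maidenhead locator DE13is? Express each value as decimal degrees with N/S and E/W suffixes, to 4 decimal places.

117.3333° W, 117.2500° W

Field D=3, E=4: +3·20° lon, +4·10° lat → SW at lon -120°, lat -50°.
Square 1, 3: +1·2° lon, +3·1° lat → SW at lon -118°, lat -47°.
Subsquare i=8, s=18: +8·0.0833333° lon, +18·0.0416667° lat → SW at lon -117.333°, lat -46.25°.
Cell spans 0.0833333° lon × 0.0416667° lat.
west 117.3333° W, east 117.2500° W.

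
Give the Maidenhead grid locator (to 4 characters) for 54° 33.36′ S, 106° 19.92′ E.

OD35

Offset from 180°W / 90°S: lon 286.33°, lat 35.44°.
Field: lon ⌊286.33/20⌋ = 14 → O; lat ⌊35.44/10⌋ = 3 → D.
Square: lon ⌊6.33/2⌋ = 3; lat ⌊5.44/1⌋ = 5.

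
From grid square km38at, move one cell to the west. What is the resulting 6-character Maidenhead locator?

Longitude subsquare a = 0; −1 → -1, wraps to 23 = x, carry into square.
Longitude square 3; −1 → 2.
The latitude characters are unchanged.

KM28xt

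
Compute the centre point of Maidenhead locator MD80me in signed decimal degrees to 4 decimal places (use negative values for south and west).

Field M=12, D=3: +12·20° lon, +3·10° lat → SW at lon 60°, lat -60°.
Square 8, 0: +8·2° lon, +0·1° lat → SW at lon 76°, lat -60°.
Subsquare m=12, e=4: +12·0.0833333° lon, +4·0.0416667° lat → SW at lon 77°, lat -59.8333°.
Cell spans 0.0833333° lon × 0.0416667° lat. Centre is SW corner plus half of each.
latitude -59.8125, longitude 77.0417.

-59.8125, 77.0417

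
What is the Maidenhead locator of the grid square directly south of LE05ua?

LE04ux

Latitude subsquare a = 0; −1 → -1, wraps to 23 = x, carry into square.
Latitude square 5; −1 → 4.
The longitude characters are unchanged.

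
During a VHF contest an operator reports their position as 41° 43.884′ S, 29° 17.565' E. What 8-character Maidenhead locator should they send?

Add 180° to longitude and 90° to latitude: 209.29275, 48.26860.
Field: 209.29275/20 → 10 → K, 48.26860/10 → 4 → E; chars KE.
Square: 9.29275/2 → 4, 8.26860/1 → 8; chars 48.
Subsquare: 1.29275/0.0833333 → 15 → p, 0.26860/0.0416667 → 6 → g; chars pg.
Extended square: 0.04275/0.00833333 → 5, 0.01860/0.00416667 → 4; chars 54.

KE48pg54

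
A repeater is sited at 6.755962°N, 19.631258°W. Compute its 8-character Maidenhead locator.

Shift to the Maidenhead origin (180°W, 90°S): lon 160.36874, lat 96.75596.
Field: lon ⌊160.36874/20⌋ = 8 → I; lat ⌊96.75596/10⌋ = 9 → J.
Square: lon ⌊0.36874/2⌋ = 0; lat ⌊6.75596/1⌋ = 6.
Subsquare: lon ⌊0.36874/0.0833333⌋ = 4 → e; lat ⌊0.75596/0.0416667⌋ = 18 → s.
Extended square: lon ⌊0.03541/0.00833333⌋ = 4; lat ⌊0.00596/0.00416667⌋ = 1.

IJ06es41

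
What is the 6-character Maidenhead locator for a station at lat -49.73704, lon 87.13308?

NE30ng

Shift to the Maidenhead origin (180°W, 90°S): lon 267.1331, lat 40.2630.
Field: 267.1331/20 → 13 → N, 40.2630/10 → 4 → E; chars NE.
Square: 7.1331/2 → 3, 0.2630/1 → 0; chars 30.
Subsquare: 1.1331/0.0833333 → 13 → n, 0.2630/0.0416667 → 6 → g; chars ng.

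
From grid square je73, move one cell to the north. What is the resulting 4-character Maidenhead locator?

JE74

Latitude square 3; +1 → 4.
The longitude characters are unchanged.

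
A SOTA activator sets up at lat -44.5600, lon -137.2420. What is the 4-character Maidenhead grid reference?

Offset from 180°W / 90°S: lon 42.76°, lat 45.44°.
Field: lon ⌊42.76/20⌋ = 2 → C; lat ⌊45.44/10⌋ = 4 → E.
Square: lon ⌊2.76/2⌋ = 1; lat ⌊5.44/1⌋ = 5.

CE15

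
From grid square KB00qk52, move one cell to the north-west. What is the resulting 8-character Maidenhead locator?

Longitude extended square 5; −1 → 4.
Latitude extended square 2; +1 → 3.

KB00qk43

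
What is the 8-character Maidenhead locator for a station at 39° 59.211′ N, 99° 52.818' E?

NM99wx56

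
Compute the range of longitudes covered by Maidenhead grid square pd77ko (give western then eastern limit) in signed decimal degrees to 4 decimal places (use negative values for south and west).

Field P=15, D=3: +15·20° lon, +3·10° lat → SW at lon 120°, lat -60°.
Square 7, 7: +7·2° lon, +7·1° lat → SW at lon 134°, lat -53°.
Subsquare k=10, o=14: +10·0.0833333° lon, +14·0.0416667° lat → SW at lon 134.833°, lat -52.4167°.
Cell spans 0.0833333° lon × 0.0416667° lat.
west 134.8333, east 134.9167.

134.8333, 134.9167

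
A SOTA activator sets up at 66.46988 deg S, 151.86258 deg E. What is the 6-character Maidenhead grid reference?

QC53wm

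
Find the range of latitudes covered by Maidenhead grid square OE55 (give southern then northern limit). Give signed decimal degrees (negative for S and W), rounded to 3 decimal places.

Field O=14, E=4: +14·20° lon, +4·10° lat → SW at lon 100°, lat -50°.
Square 5, 5: +5·2° lon, +5·1° lat → SW at lon 110°, lat -45°.
Cell spans 2° lon × 1° lat.
south -45.000, north -44.000.

-45.000, -44.000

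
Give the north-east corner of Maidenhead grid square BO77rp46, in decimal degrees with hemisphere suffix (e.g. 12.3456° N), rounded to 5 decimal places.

Field B=1, O=14: +1·20° lon, +14·10° lat → SW at lon -160°, lat 50°.
Square 7, 7: +7·2° lon, +7·1° lat → SW at lon -146°, lat 57°.
Subsquare r=17, p=15: +17·0.0833333° lon, +15·0.0416667° lat → SW at lon -144.583°, lat 57.625°.
Extended square 4, 6: +4·0.00833333° lon, +6·0.00416667° lat → SW at lon -144.55°, lat 57.65°.
Cell spans 0.00833333° lon × 0.00416667° lat. NE corner is SW corner plus one full cell.
latitude 57.65417° N, longitude 144.54167° W.

57.65417° N, 144.54167° W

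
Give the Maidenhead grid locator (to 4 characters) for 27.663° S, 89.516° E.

NG42

Add 180° to longitude and 90° to latitude: 269.52, 62.34.
Field: 269.52/20 → 13 → N, 62.34/10 → 6 → G; chars NG.
Square: 9.52/2 → 4, 2.34/1 → 2; chars 42.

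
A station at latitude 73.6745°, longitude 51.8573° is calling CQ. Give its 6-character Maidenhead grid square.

LQ53wq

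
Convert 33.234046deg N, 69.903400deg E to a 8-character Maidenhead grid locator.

MM43wf86

Add 180° to longitude and 90° to latitude: 249.90340, 123.23405.
Field: 249.90340/20 → 12 → M, 123.23405/10 → 12 → M; chars MM.
Square: 9.90340/2 → 4, 3.23405/1 → 3; chars 43.
Subsquare: 1.90340/0.0833333 → 22 → w, 0.23405/0.0416667 → 5 → f; chars wf.
Extended square: 0.07007/0.00833333 → 8, 0.02571/0.00416667 → 6; chars 86.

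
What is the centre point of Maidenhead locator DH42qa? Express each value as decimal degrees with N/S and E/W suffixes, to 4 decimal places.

Field D=3, H=7: +3·20° lon, +7·10° lat → SW at lon -120°, lat -20°.
Square 4, 2: +4·2° lon, +2·1° lat → SW at lon -112°, lat -18°.
Subsquare q=16, a=0: +16·0.0833333° lon, +0·0.0416667° lat → SW at lon -110.667°, lat -18°.
Cell spans 0.0833333° lon × 0.0416667° lat. Centre is SW corner plus half of each.
latitude 17.9792° S, longitude 110.6250° W.

17.9792° S, 110.6250° W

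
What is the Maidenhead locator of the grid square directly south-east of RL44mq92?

Longitude extended square 9; +1 → 10, wraps to 0, carry into subsquare.
Longitude subsquare m = 12; +1 → 13 = n.
Latitude extended square 2; −1 → 1.

RL44nq01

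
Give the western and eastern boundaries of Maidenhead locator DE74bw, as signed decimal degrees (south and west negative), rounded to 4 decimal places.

-105.9167, -105.8333

Field D=3, E=4: +3·20° lon, +4·10° lat → SW at lon -120°, lat -50°.
Square 7, 4: +7·2° lon, +4·1° lat → SW at lon -106°, lat -46°.
Subsquare b=1, w=22: +1·0.0833333° lon, +22·0.0416667° lat → SW at lon -105.917°, lat -45.0833°.
Cell spans 0.0833333° lon × 0.0416667° lat.
west -105.9167, east -105.8333.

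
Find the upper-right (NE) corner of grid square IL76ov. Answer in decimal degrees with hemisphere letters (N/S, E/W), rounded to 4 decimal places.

26.9167° N, 4.7500° W

Field I=8, L=11: +8·20° lon, +11·10° lat → SW at lon -20°, lat 20°.
Square 7, 6: +7·2° lon, +6·1° lat → SW at lon -6°, lat 26°.
Subsquare o=14, v=21: +14·0.0833333° lon, +21·0.0416667° lat → SW at lon -4.83333°, lat 26.875°.
Cell spans 0.0833333° lon × 0.0416667° lat. NE corner is SW corner plus one full cell.
latitude 26.9167° N, longitude 4.7500° W.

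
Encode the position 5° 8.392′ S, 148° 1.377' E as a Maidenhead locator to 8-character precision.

Offset from 180°W / 90°S: lon 328.02295°, lat 84.86013°.
Field (20°×10°, letters A–R): lon ⌊328.02295/20⌋ = 16 → Q; lat ⌊84.86013/10⌋ = 8 → I.
Square (2°×1°, digits 0–9): lon ⌊8.02295/2⌋ = 4; lat ⌊4.86013/1⌋ = 4.
Subsquare (5′×2.5′, letters a–x): lon ⌊0.02295/0.0833333⌋ = 0 → a; lat ⌊0.86013/0.0416667⌋ = 20 → u.
Extended square (30″×15″, digits 0–9): lon ⌊0.02295/0.00833333⌋ = 2; lat ⌊0.02680/0.00416667⌋ = 6.

QI44au26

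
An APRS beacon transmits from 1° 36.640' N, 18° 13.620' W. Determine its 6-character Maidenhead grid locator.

Offset from 180°W / 90°S: lon 161.7730°, lat 91.6107°.
Field: lon ⌊161.7730/20⌋ = 8 → I; lat ⌊91.6107/10⌋ = 9 → J.
Square: lon ⌊1.7730/2⌋ = 0; lat ⌊1.6107/1⌋ = 1.
Subsquare: lon ⌊1.7730/0.0833333⌋ = 21 → v; lat ⌊0.6107/0.0416667⌋ = 14 → o.

IJ01vo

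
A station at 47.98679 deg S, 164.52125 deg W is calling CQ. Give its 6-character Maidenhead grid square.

AE72ra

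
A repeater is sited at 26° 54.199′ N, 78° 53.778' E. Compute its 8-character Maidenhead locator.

Offset from 180°W / 90°S: lon 258.89630°, lat 116.90332°.
Field (20°×10°, letters A–R): 258.89630/20 → 12 → M, 116.90332/10 → 11 → L; chars ML.
Square (2°×1°, digits 0–9): 18.89630/2 → 9, 6.90332/1 → 6; chars 96.
Subsquare (5′×2.5′, letters a–x): 0.89630/0.0833333 → 10 → k, 0.90332/0.0416667 → 21 → v; chars kv.
Extended square (30″×15″, digits 0–9): 0.06297/0.00833333 → 7, 0.02832/0.00416667 → 6; chars 76.

ML96kv76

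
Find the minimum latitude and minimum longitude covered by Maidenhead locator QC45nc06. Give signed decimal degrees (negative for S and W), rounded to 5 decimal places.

-64.89167, 149.08333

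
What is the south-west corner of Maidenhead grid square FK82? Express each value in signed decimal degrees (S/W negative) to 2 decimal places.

Field F=5, K=10: +5·20° lon, +10·10° lat → SW at lon -80°, lat 10°.
Square 8, 2: +8·2° lon, +2·1° lat → SW at lon -64°, lat 12°.
latitude 12.00, longitude -64.00.

12.00, -64.00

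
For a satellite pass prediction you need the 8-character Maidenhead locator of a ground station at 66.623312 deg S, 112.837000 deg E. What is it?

Shift to the Maidenhead origin (180°W, 90°S): lon 292.83700, lat 23.37669.
Field: 292.83700/20 → 14 → O, 23.37669/10 → 2 → C; chars OC.
Square: 12.83700/2 → 6, 3.37669/1 → 3; chars 63.
Subsquare: 0.83700/0.0833333 → 10 → k, 0.37669/0.0416667 → 9 → j; chars kj.
Extended square: 0.00367/0.00833333 → 0, 0.00169/0.00416667 → 0; chars 00.

OC63kj00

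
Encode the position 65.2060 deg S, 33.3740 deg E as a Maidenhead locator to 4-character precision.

KC64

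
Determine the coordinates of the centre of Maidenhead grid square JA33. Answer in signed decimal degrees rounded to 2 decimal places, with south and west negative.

-86.50, 7.00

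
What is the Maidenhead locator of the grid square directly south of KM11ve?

KM11vd

Latitude subsquare e = 4; −1 → 3 = d.
The longitude characters are unchanged.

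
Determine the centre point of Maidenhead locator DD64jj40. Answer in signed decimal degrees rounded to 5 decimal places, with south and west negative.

Field D=3, D=3: +3·20° lon, +3·10° lat → SW at lon -120°, lat -60°.
Square 6, 4: +6·2° lon, +4·1° lat → SW at lon -108°, lat -56°.
Subsquare j=9, j=9: +9·0.0833333° lon, +9·0.0416667° lat → SW at lon -107.25°, lat -55.625°.
Extended square 4, 0: +4·0.00833333° lon, +0·0.00416667° lat → SW at lon -107.217°, lat -55.625°.
Cell spans 0.00833333° lon × 0.00416667° lat. Centre is SW corner plus half of each.
latitude -55.62292, longitude -107.21250.

-55.62292, -107.21250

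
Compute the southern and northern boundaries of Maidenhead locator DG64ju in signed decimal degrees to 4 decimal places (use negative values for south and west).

Field D=3, G=6: +3·20° lon, +6·10° lat → SW at lon -120°, lat -30°.
Square 6, 4: +6·2° lon, +4·1° lat → SW at lon -108°, lat -26°.
Subsquare j=9, u=20: +9·0.0833333° lon, +20·0.0416667° lat → SW at lon -107.25°, lat -25.1667°.
Cell spans 0.0833333° lon × 0.0416667° lat.
south -25.1667, north -25.1250.

-25.1667, -25.1250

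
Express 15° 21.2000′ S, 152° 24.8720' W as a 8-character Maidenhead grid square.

Add 180° to longitude and 90° to latitude: 27.58547, 74.64667.
Field: 27.58547/20 → 1 → B, 74.64667/10 → 7 → H; chars BH.
Square: 7.58547/2 → 3, 4.64667/1 → 4; chars 34.
Subsquare: 1.58547/0.0833333 → 19 → t, 0.64667/0.0416667 → 15 → p; chars tp.
Extended square: 0.00213/0.00833333 → 0, 0.02167/0.00416667 → 5; chars 05.

BH34tp05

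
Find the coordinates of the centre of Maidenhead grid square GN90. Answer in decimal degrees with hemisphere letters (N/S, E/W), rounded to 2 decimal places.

40.50° N, 41.00° W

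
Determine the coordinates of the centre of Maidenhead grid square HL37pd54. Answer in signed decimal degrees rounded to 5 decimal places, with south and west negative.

27.14375, -32.70417

Field H=7, L=11: +7·20° lon, +11·10° lat → SW at lon -40°, lat 20°.
Square 3, 7: +3·2° lon, +7·1° lat → SW at lon -34°, lat 27°.
Subsquare p=15, d=3: +15·0.0833333° lon, +3·0.0416667° lat → SW at lon -32.75°, lat 27.125°.
Extended square 5, 4: +5·0.00833333° lon, +4·0.00416667° lat → SW at lon -32.7083°, lat 27.1417°.
Cell spans 0.00833333° lon × 0.00416667° lat. Centre is SW corner plus half of each.
latitude 27.14375, longitude -32.70417.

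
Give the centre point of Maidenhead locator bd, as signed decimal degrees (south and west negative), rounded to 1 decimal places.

-55.0, -150.0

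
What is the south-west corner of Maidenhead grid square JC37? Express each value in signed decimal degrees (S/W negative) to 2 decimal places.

-63.00, 6.00

Field J=9, C=2: +9·20° lon, +2·10° lat → SW at lon 0°, lat -70°.
Square 3, 7: +3·2° lon, +7·1° lat → SW at lon 6°, lat -63°.
latitude -63.00, longitude 6.00.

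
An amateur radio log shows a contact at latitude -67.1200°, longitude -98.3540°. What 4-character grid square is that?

EC02

Add 180° to longitude and 90° to latitude: 81.65, 22.88.
Field (20°×10°, letters A–R): lon ⌊81.65/20⌋ = 4 → E; lat ⌊22.88/10⌋ = 2 → C.
Square (2°×1°, digits 0–9): lon ⌊1.65/2⌋ = 0; lat ⌊2.88/1⌋ = 2.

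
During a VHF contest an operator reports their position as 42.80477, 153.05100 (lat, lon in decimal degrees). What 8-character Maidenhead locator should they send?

Add 180° to longitude and 90° to latitude: 333.05100, 132.80477.
Field: lon ⌊333.05100/20⌋ = 16 → Q; lat ⌊132.80477/10⌋ = 13 → N.
Square: lon ⌊13.05100/2⌋ = 6; lat ⌊2.80477/1⌋ = 2.
Subsquare: lon ⌊1.05100/0.0833333⌋ = 12 → m; lat ⌊0.80477/0.0416667⌋ = 19 → t.
Extended square: lon ⌊0.05100/0.00833333⌋ = 6; lat ⌊0.01310/0.00416667⌋ = 3.

QN62mt63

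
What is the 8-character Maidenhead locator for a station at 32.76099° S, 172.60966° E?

RF67hf37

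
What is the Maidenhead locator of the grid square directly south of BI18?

BI17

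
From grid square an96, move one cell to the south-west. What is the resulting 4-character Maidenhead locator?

AN85

Longitude square 9; −1 → 8.
Latitude square 6; −1 → 5.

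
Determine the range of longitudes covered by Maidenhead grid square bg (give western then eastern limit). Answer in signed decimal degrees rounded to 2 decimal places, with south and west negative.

Field B=1, G=6: +1·20° lon, +6·10° lat → SW at lon -160°, lat -30°.
Cell spans 20° lon × 10° lat.
west -160.00, east -140.00.

-160.00, -140.00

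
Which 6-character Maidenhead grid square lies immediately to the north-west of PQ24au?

PQ14xv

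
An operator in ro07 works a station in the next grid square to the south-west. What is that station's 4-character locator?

Longitude square 0; −1 → -1, wraps to 9, carry into field.
Longitude field R = 17; −1 → 16 = Q.
Latitude square 7; −1 → 6.

QO96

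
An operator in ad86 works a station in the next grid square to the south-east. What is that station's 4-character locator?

AD95

Longitude square 8; +1 → 9.
Latitude square 6; −1 → 5.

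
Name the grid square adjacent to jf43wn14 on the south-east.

JF43wn23

Longitude extended square 1; +1 → 2.
Latitude extended square 4; −1 → 3.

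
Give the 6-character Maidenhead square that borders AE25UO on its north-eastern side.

Longitude subsquare u = 20; +1 → 21 = v.
Latitude subsquare o = 14; +1 → 15 = p.

AE25vp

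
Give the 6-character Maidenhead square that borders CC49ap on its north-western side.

Longitude subsquare a = 0; −1 → -1, wraps to 23 = x, carry into square.
Longitude square 4; −1 → 3.
Latitude subsquare p = 15; +1 → 16 = q.

CC39xq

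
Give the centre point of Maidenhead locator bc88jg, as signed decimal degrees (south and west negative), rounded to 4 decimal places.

-61.7292, -143.2083

Field B=1, C=2: +1·20° lon, +2·10° lat → SW at lon -160°, lat -70°.
Square 8, 8: +8·2° lon, +8·1° lat → SW at lon -144°, lat -62°.
Subsquare j=9, g=6: +9·0.0833333° lon, +6·0.0416667° lat → SW at lon -143.25°, lat -61.75°.
Cell spans 0.0833333° lon × 0.0416667° lat. Centre is SW corner plus half of each.
latitude -61.7292, longitude -143.2083.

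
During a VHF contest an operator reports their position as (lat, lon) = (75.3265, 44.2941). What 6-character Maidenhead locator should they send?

Add 180° to longitude and 90° to latitude: 224.2941, 165.3265.
Field: lon ⌊224.2941/20⌋ = 11 → L; lat ⌊165.3265/10⌋ = 16 → Q.
Square: lon ⌊4.2941/2⌋ = 2; lat ⌊5.3265/1⌋ = 5.
Subsquare: lon ⌊0.2941/0.0833333⌋ = 3 → d; lat ⌊0.3265/0.0416667⌋ = 7 → h.

LQ25dh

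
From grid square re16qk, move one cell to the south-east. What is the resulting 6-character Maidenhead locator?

RE16rj

Longitude subsquare q = 16; +1 → 17 = r.
Latitude subsquare k = 10; −1 → 9 = j.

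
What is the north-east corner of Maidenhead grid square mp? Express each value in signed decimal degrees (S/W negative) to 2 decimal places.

70.00, 80.00

Field M=12, P=15: +12·20° lon, +15·10° lat → SW at lon 60°, lat 60°.
Cell spans 20° lon × 10° lat. NE corner is SW corner plus one full cell.
latitude 70.00, longitude 80.00.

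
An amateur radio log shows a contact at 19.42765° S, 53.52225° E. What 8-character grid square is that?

LH60sn27

Add 180° to longitude and 90° to latitude: 233.52225, 70.57235.
Field: 233.52225/20 → 11 → L, 70.57235/10 → 7 → H; chars LH.
Square: 13.52225/2 → 6, 0.57235/1 → 0; chars 60.
Subsquare: 1.52225/0.0833333 → 18 → s, 0.57235/0.0416667 → 13 → n; chars sn.
Extended square: 0.02225/0.00833333 → 2, 0.03068/0.00416667 → 7; chars 27.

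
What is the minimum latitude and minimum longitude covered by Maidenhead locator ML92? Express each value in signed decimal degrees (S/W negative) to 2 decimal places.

22.00, 78.00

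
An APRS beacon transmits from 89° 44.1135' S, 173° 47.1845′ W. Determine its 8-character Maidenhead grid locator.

AA30cg53

Offset from 180°W / 90°S: lon 6.21359°, lat 0.26478°.
Field: lon ⌊6.21359/20⌋ = 0 → A; lat ⌊0.26478/10⌋ = 0 → A.
Square: lon ⌊6.21359/2⌋ = 3; lat ⌊0.26478/1⌋ = 0.
Subsquare: lon ⌊0.21359/0.0833333⌋ = 2 → c; lat ⌊0.26478/0.0416667⌋ = 6 → g.
Extended square: lon ⌊0.04693/0.00833333⌋ = 5; lat ⌊0.01478/0.00416667⌋ = 3.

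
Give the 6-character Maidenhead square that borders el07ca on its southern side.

Latitude subsquare a = 0; −1 → -1, wraps to 23 = x, carry into square.
Latitude square 7; −1 → 6.
The longitude characters are unchanged.

EL06cx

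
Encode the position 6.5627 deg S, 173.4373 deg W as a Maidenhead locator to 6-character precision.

AI33gk

Offset from 180°W / 90°S: lon 6.5627°, lat 83.4373°.
Field (20°×10°, letters A–R): 6.5627/20 → 0 → A, 83.4373/10 → 8 → I; chars AI.
Square (2°×1°, digits 0–9): 6.5627/2 → 3, 3.4373/1 → 3; chars 33.
Subsquare (5′×2.5′, letters a–x): 0.5627/0.0833333 → 6 → g, 0.4373/0.0416667 → 10 → k; chars gk.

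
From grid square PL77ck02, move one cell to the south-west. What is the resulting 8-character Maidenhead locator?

Longitude extended square 0; −1 → -1, wraps to 9, carry into subsquare.
Longitude subsquare c = 2; −1 → 1 = b.
Latitude extended square 2; −1 → 1.

PL77bk91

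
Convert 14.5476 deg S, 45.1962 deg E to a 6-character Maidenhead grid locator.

Add 180° to longitude and 90° to latitude: 225.1962, 75.4524.
Field (20°×10°, letters A–R): lon ⌊225.1962/20⌋ = 11 → L; lat ⌊75.4524/10⌋ = 7 → H.
Square (2°×1°, digits 0–9): lon ⌊5.1962/2⌋ = 2; lat ⌊5.4524/1⌋ = 5.
Subsquare (5′×2.5′, letters a–x): lon ⌊1.1962/0.0833333⌋ = 14 → o; lat ⌊0.4524/0.0416667⌋ = 10 → k.

LH25ok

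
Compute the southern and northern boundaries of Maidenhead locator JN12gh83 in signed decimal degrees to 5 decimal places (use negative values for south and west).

Field J=9, N=13: +9·20° lon, +13·10° lat → SW at lon 0°, lat 40°.
Square 1, 2: +1·2° lon, +2·1° lat → SW at lon 2°, lat 42°.
Subsquare g=6, h=7: +6·0.0833333° lon, +7·0.0416667° lat → SW at lon 2.5°, lat 42.2917°.
Extended square 8, 3: +8·0.00833333° lon, +3·0.00416667° lat → SW at lon 2.56667°, lat 42.3042°.
Cell spans 0.00833333° lon × 0.00416667° lat.
south 42.30417, north 42.30833.

42.30417, 42.30833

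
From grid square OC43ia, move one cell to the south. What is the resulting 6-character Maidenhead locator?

Latitude subsquare a = 0; −1 → -1, wraps to 23 = x, carry into square.
Latitude square 3; −1 → 2.
The longitude characters are unchanged.

OC42ix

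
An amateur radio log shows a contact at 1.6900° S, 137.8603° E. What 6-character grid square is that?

PI88wh

Shift to the Maidenhead origin (180°W, 90°S): lon 317.8603, lat 88.3100.
Field: 317.8603/20 → 15 → P, 88.3100/10 → 8 → I; chars PI.
Square: 17.8603/2 → 8, 8.3100/1 → 8; chars 88.
Subsquare: 1.8603/0.0833333 → 22 → w, 0.3100/0.0416667 → 7 → h; chars wh.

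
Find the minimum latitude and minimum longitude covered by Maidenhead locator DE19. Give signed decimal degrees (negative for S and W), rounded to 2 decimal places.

-41.00, -118.00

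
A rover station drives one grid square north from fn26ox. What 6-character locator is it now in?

FN27oa

Latitude subsquare x = 23; +1 → 24, wraps to 0 = a, carry into square.
Latitude square 6; +1 → 7.
The longitude characters are unchanged.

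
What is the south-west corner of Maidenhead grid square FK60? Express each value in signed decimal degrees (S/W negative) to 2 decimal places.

10.00, -68.00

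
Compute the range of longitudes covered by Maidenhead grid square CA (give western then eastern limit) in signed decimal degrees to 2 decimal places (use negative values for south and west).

Field C=2, A=0: +2·20° lon, +0·10° lat → SW at lon -140°, lat -90°.
Cell spans 20° lon × 10° lat.
west -140.00, east -120.00.

-140.00, -120.00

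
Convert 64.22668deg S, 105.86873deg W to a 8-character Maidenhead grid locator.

DC75bs55

Add 180° to longitude and 90° to latitude: 74.13127, 25.77332.
Field (20°×10°, letters A–R): 74.13127/20 → 3 → D, 25.77332/10 → 2 → C; chars DC.
Square (2°×1°, digits 0–9): 14.13127/2 → 7, 5.77332/1 → 5; chars 75.
Subsquare (5′×2.5′, letters a–x): 0.13127/0.0833333 → 1 → b, 0.77332/0.0416667 → 18 → s; chars bs.
Extended square (30″×15″, digits 0–9): 0.04794/0.00833333 → 5, 0.02332/0.00416667 → 5; chars 55.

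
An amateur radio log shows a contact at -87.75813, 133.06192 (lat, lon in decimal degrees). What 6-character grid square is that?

Shift to the Maidenhead origin (180°W, 90°S): lon 313.0619, lat 2.2419.
Field: lon ⌊313.0619/20⌋ = 15 → P; lat ⌊2.2419/10⌋ = 0 → A.
Square: lon ⌊13.0619/2⌋ = 6; lat ⌊2.2419/1⌋ = 2.
Subsquare: lon ⌊1.0619/0.0833333⌋ = 12 → m; lat ⌊0.2419/0.0416667⌋ = 5 → f.

PA62mf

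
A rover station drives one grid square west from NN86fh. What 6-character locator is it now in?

NN86eh

Longitude subsquare f = 5; −1 → 4 = e.
The latitude characters are unchanged.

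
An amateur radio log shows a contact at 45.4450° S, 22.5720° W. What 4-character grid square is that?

HE84

Add 180° to longitude and 90° to latitude: 157.43, 44.55.
Field: 157.43/20 → 7 → H, 44.55/10 → 4 → E; chars HE.
Square: 17.43/2 → 8, 4.55/1 → 4; chars 84.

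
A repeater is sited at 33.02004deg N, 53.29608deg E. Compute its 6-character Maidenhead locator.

Shift to the Maidenhead origin (180°W, 90°S): lon 233.2961, lat 123.0200.
Field (20°×10°, letters A–R): 233.2961/20 → 11 → L, 123.0200/10 → 12 → M; chars LM.
Square (2°×1°, digits 0–9): 13.2961/2 → 6, 3.0200/1 → 3; chars 63.
Subsquare (5′×2.5′, letters a–x): 1.2961/0.0833333 → 15 → p, 0.0200/0.0416667 → 0 → a; chars pa.

LM63pa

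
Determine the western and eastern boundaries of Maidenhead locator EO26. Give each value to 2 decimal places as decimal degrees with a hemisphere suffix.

Field E=4, O=14: +4·20° lon, +14·10° lat → SW at lon -100°, lat 50°.
Square 2, 6: +2·2° lon, +6·1° lat → SW at lon -96°, lat 56°.
Cell spans 2° lon × 1° lat.
west 96.00° W, east 94.00° W.

96.00° W, 94.00° W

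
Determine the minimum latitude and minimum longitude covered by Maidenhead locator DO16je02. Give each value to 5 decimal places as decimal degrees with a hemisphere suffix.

Field D=3, O=14: +3·20° lon, +14·10° lat → SW at lon -120°, lat 50°.
Square 1, 6: +1·2° lon, +6·1° lat → SW at lon -118°, lat 56°.
Subsquare j=9, e=4: +9·0.0833333° lon, +4·0.0416667° lat → SW at lon -117.25°, lat 56.1667°.
Extended square 0, 2: +0·0.00833333° lon, +2·0.00416667° lat → SW at lon -117.25°, lat 56.175°.
latitude 56.17500° N, longitude 117.25000° W.

56.17500° N, 117.25000° W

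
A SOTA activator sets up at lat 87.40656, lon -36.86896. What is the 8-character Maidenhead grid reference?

HR17nj57

Offset from 180°W / 90°S: lon 143.13104°, lat 177.40656°.
Field (20°×10°, letters A–R): 143.13104/20 → 7 → H, 177.40656/10 → 17 → R; chars HR.
Square (2°×1°, digits 0–9): 3.13104/2 → 1, 7.40656/1 → 7; chars 17.
Subsquare (5′×2.5′, letters a–x): 1.13104/0.0833333 → 13 → n, 0.40656/0.0416667 → 9 → j; chars nj.
Extended square (30″×15″, digits 0–9): 0.04771/0.00833333 → 5, 0.03156/0.00416667 → 7; chars 57.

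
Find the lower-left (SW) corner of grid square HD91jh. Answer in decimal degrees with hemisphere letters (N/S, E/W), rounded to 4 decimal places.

58.7083° S, 21.2500° W

Field H=7, D=3: +7·20° lon, +3·10° lat → SW at lon -40°, lat -60°.
Square 9, 1: +9·2° lon, +1·1° lat → SW at lon -22°, lat -59°.
Subsquare j=9, h=7: +9·0.0833333° lon, +7·0.0416667° lat → SW at lon -21.25°, lat -58.7083°.
latitude 58.7083° S, longitude 21.2500° W.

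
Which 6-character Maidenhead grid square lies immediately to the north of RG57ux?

Latitude subsquare x = 23; +1 → 24, wraps to 0 = a, carry into square.
Latitude square 7; +1 → 8.
The longitude characters are unchanged.

RG58ua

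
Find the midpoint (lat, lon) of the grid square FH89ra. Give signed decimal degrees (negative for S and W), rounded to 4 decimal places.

-10.9792, -62.5417

Field F=5, H=7: +5·20° lon, +7·10° lat → SW at lon -80°, lat -20°.
Square 8, 9: +8·2° lon, +9·1° lat → SW at lon -64°, lat -11°.
Subsquare r=17, a=0: +17·0.0833333° lon, +0·0.0416667° lat → SW at lon -62.5833°, lat -11°.
Cell spans 0.0833333° lon × 0.0416667° lat. Centre is SW corner plus half of each.
latitude -10.9792, longitude -62.5417.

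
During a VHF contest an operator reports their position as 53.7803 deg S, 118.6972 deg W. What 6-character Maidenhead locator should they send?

Shift to the Maidenhead origin (180°W, 90°S): lon 61.3028, lat 36.2197.
Field: 61.3028/20 → 3 → D, 36.2197/10 → 3 → D; chars DD.
Square: 1.3028/2 → 0, 6.2197/1 → 6; chars 06.
Subsquare: 1.3028/0.0833333 → 15 → p, 0.2197/0.0416667 → 5 → f; chars pf.

DD06pf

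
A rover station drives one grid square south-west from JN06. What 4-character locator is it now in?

IN95

Longitude square 0; −1 → -1, wraps to 9, carry into field.
Longitude field J = 9; −1 → 8 = I.
Latitude square 6; −1 → 5.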